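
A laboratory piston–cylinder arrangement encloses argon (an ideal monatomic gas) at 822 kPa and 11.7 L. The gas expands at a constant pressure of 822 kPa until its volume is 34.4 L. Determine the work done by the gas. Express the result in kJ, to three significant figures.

W ≈ 18.7 kJ

Isobaric: W = P ΔV.
W = (822 kPa)(34.4 − 11.7 L) = (822)(22.7) = 18659 J.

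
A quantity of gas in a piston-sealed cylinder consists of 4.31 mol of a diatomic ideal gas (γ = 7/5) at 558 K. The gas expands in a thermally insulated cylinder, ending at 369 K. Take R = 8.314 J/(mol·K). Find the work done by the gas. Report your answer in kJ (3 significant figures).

W ≈ 16.9 kJ

Adiabatic ⇒ Q = 0, so W_by = −ΔU = nCᵥ(T₁ − T₂).
Cᵥ = 5R/2 = 20.79 J/(mol·K).
W = (4.31)(20.79)(558 − 369) = 16931 J.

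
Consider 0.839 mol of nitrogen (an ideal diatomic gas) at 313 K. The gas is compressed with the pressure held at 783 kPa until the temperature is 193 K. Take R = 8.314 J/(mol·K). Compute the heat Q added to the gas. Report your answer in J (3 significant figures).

Isobaric: W = nRΔT = (0.839)(8.314)(-120) = -837.1 J.
ΔU = nCᵥΔT with Cᵥ = 5R/2: ΔU = (0.839)(20.79)(-120) = -2093 J.
Q = ΔU + W = -2093 − 837.1 = -2930 J.

Q ≈ -2930 J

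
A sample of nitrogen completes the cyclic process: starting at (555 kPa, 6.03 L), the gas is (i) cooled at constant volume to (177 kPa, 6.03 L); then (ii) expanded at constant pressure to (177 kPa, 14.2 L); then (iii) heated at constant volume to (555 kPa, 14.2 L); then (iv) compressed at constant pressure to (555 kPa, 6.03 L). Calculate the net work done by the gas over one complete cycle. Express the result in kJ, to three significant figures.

Constant-volume legs do no work.
W(ii) = (177)(14.2 − 6.03) = 1446 J; W(iv) = (555)(6.03 − 14.2) = -4534 J.
W_net = 1446 − 4534 = -3088 J (the counter-clockwise enclosed area).

W_net ≈ -3.09 kJ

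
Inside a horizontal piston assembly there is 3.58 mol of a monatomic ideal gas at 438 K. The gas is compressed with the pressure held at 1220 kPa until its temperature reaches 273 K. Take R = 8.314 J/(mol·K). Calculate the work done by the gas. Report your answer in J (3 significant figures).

W ≈ -4910 J

Isobaric: W = P ΔV = nR ΔT.
W = (3.58)(8.314)(273 − 438) = -4911 J.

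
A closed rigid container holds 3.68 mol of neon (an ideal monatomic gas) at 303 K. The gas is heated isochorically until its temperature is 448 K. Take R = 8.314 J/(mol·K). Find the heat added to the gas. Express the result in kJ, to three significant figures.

Constant volume ⇒ W = 0, so Q = ΔU = nCᵥΔT with Cᵥ = 3R/2 = 12.47 J/(mol·K).
ΔU = (3.68)(12.47)(448 − 303) = 6655 J.

Q ≈ 6.65 kJ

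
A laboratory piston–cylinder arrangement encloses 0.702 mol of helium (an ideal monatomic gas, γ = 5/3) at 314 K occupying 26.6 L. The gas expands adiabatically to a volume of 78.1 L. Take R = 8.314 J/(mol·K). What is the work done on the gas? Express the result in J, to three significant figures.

Adiabatic: TV^(γ−1) = const with γ = 5/3.
T₂ = T₁ (V₁/V₂)^(γ−1) = 314 × (26.6/78.1)^0.667 = 314 × 0.4877 = 153.1 K.
W_by = nCᵥ(T₁ − T₂) = (0.702)(12.47)(314 − 153.1) = 1408 J.
Work on gas = −W_by = -1408 J.

W ≈ -1410 J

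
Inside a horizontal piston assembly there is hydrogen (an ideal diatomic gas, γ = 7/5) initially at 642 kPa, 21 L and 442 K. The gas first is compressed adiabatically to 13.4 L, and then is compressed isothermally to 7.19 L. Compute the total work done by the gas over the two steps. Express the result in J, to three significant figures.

W_total ≈ -16700 J

Step 1 (adiabatic): W = (P₁V₁ − P₂V₂)/(γ−1) = (13482 − 16136)/0.4 = -6635 J.
After step 1: P = 1204 kPa, V = 13.4 L, T = 529 K.
Step 2 (isothermal): W = P₁V₁ ln(V₂/V₁) = (16136) ln(7.19/13.4) = -10046 J.
W_total = -6635 − 10046 = -16681 J.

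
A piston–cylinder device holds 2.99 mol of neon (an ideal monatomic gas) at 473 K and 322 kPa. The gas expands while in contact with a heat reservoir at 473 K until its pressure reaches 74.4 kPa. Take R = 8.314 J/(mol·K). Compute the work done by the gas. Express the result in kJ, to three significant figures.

Isothermal process: W = nRT ln(V₂/V₁) = nRT ln(P₁/P₂).
W = (2.99)(8.314)(473) × ln(322/74.4)
  = 11758 × ln(4.328) = 11758 × 1.465
W_by_gas = 17227 J.

W ≈ 17.2 kJ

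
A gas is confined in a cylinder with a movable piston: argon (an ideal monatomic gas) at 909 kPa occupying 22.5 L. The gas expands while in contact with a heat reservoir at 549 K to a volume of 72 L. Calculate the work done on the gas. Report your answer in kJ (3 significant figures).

W ≈ -23.8 kJ

Isothermal: W = nRT ln(V₂/V₁) = P₁V₁ ln(V₂/V₁).
P₁V₁ = (909 kPa)(22.5 L) = 20452 J.
W = 20452 × ln(72/22.5) = 20452 × 1.163
W_by_gas = 23789 J; work on gas = −W_by = -23789 J.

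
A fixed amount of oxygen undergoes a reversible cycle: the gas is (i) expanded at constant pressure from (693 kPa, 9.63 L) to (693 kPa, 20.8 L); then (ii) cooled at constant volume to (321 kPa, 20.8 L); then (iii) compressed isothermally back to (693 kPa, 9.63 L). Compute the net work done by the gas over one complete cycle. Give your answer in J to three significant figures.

Leg (i): W = PΔV = (693)(20.8 − 9.63) = 7741 J.
Leg (ii): W = 0.
Leg (iii): W = PᵢVᵢ ln(V_f/Vᵢ) = (6677) ln(9.63/20.8) = -5142 J.
W_net = 7741 − 5142 = 2599 J.

W_net ≈ 2600 J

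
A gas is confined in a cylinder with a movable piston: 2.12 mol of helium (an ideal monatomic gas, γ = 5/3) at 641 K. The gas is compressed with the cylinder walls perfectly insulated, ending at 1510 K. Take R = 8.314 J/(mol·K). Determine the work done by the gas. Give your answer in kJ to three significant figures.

Adiabatic ⇒ Q = 0, so W_by = −ΔU = nCᵥ(T₁ − T₂).
Cᵥ = 3R/2 = 12.47 J/(mol·K).
W = (2.12)(12.47)(641 − 1510) = -22975 J.

W ≈ -23.0 kJ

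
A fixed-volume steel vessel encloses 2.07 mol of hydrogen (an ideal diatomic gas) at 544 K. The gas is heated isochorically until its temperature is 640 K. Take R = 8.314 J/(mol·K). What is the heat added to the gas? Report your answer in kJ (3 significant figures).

Q ≈ 4.13 kJ

Constant volume ⇒ W = 0, so Q = ΔU = nCᵥΔT with Cᵥ = 5R/2 = 20.79 J/(mol·K).
ΔU = (2.07)(20.79)(640 − 544) = 4130 J.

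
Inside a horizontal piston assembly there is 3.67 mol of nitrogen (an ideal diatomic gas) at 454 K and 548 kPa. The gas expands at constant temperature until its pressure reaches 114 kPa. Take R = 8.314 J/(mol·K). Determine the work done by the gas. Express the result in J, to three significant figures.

W ≈ 21700 J

Isothermal process: W = nRT ln(V₂/V₁) = nRT ln(P₁/P₂).
W = (3.67)(8.314)(454) × ln(548/114)
  = 13853 × ln(4.807) = 13853 × 1.57
W_by_gas = 21750 J.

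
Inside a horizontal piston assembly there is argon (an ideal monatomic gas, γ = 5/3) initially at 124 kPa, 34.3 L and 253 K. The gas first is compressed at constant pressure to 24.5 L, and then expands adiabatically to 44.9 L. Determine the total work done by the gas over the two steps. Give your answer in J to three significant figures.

Step 1 (isobaric): W = PΔV = (124 kPa)(24.5 − 34.3 L) = -1215 J.
After step 1: P = 124 kPa, V = 24.5 L, T = 180.7 K.
Step 2 (adiabatic): W = (P₁V₁ − P₂V₂)/(γ−1) = (3038 − 2029)/0.667 = 1514 J.
W_total = -1215 + 1514 = 298.9 J.

W_total ≈ 299 J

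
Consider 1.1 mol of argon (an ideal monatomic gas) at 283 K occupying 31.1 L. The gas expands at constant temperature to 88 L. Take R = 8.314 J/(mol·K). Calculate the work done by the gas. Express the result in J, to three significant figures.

Isothermal: W = nRT ln(V₂/V₁).
W = (1.1)(8.314)(283) × ln(88/31.1)
  = 2588 × 1.04
W_by_gas = 2692 J.

W ≈ 2690 J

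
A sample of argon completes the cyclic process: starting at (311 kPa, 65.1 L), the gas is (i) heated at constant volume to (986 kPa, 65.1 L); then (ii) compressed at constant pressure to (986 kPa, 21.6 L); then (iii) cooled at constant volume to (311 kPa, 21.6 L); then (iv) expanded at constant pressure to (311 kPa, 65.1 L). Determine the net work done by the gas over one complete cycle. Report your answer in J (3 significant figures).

W_net ≈ -29400 J

Constant-volume legs do no work.
W(ii) = (986)(21.6 − 65.1) = -42891 J; W(iv) = (311)(65.1 − 21.6) = 13528 J.
W_net = -42891 + 13528 = -29362 J (the counter-clockwise enclosed area).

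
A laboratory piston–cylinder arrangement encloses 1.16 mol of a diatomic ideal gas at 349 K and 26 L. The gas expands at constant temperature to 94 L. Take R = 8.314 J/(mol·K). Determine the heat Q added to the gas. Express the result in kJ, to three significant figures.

Q ≈ 4.33 kJ

Isothermal ⇒ ΔU = 0, so Q = W = nRT ln(V₂/V₁).
Q = (1.16)(8.314)(349) ln(94/26) = 3366 × 1.285 = 4326 J.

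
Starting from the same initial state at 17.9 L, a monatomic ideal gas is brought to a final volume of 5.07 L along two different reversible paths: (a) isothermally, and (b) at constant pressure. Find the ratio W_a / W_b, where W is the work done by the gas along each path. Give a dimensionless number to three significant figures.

Path (a) isothermal: W = P₁V₁ ln(V₂/V₁) → W_a/(P₁V₁) = -1.261.
Path (b) isobaric: W = P₁(V₂ − V₁) → W_b/(P₁V₁) = -0.7168.
W_a / W_b = -1.261 / -0.7168 = 1.76.

W_a / W_b ≈ 1.76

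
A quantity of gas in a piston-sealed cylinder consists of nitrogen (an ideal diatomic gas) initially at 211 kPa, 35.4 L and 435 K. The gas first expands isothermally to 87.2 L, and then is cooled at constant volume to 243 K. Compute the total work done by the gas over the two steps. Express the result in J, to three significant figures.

Step 1 (isothermal): W = P₁V₁ ln(V₂/V₁) = (7469) ln(87.2/35.4) = 6734 J.
Step 2 (isochoric): W = 0 (constant volume).
W_total = 6734 + 0 = 6734 J.

W_total ≈ 6730 J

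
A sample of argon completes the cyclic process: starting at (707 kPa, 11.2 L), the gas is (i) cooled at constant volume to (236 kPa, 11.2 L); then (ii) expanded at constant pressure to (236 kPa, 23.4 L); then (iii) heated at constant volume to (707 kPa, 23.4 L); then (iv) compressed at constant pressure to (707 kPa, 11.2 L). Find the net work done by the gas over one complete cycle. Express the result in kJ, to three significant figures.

Constant-volume legs do no work.
W(ii) = (236)(23.4 − 11.2) = 2879 J; W(iv) = (707)(11.2 − 23.4) = -8625 J.
W_net = 2879 − 8625 = -5746 J (the counter-clockwise enclosed area).

W_net ≈ -5.75 kJ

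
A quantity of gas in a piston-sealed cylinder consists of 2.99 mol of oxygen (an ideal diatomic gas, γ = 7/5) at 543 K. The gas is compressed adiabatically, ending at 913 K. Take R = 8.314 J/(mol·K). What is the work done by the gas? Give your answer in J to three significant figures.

Adiabatic ⇒ Q = 0, so W_by = −ΔU = nCᵥ(T₁ − T₂).
Cᵥ = 5R/2 = 20.79 J/(mol·K).
W = (2.99)(20.79)(543 − 913) = -22994 J.

W ≈ -23000 J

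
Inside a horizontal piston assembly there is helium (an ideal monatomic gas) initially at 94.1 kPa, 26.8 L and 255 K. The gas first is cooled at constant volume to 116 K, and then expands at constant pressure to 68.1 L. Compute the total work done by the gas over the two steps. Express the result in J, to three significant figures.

Step 1 (isochoric): W = 0 (constant volume).
After step 1: P = 42.81 kPa (V unchanged).
Step 2 (isobaric): W = PΔV = (42.81 kPa)(68.1 − 26.8 L) = 1768 J.
W_total = 0 + 1768 = 1768 J.

W_total ≈ 1770 J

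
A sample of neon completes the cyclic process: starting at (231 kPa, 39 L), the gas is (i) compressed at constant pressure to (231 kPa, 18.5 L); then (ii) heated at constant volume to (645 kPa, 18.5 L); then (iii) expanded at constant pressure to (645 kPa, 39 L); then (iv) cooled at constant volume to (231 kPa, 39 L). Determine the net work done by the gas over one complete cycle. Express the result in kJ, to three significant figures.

Constant-volume legs do no work.
W(i) = (231)(18.5 − 39) = -4736 J; W(iii) = (645)(39 − 18.5) = 13222 J.
W_net = -4736 + 13222 = 8487 J (the clockwise enclosed area).

W_net ≈ 8.49 kJ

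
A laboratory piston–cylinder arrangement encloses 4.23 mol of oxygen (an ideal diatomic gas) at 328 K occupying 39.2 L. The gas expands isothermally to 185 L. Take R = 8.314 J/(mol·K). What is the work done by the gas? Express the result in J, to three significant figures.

W ≈ 17900 J

Isothermal: W = nRT ln(V₂/V₁).
W = (4.23)(8.314)(328) × ln(185/39.2)
  = 11535 × 1.552
W_by_gas = 17899 J.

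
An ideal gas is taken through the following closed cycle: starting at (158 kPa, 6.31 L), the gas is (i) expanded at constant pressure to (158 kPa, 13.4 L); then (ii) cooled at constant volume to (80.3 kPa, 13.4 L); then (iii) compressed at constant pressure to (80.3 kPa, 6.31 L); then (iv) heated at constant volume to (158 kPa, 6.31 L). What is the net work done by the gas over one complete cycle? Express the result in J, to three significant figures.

Constant-volume legs do no work.
W(i) = (158)(13.4 − 6.31) = 1120 J; W(iii) = (80.3)(6.31 − 13.4) = -569.3 J.
W_net = 1120 − 569.3 = 550.9 J (the clockwise enclosed area).

W_net ≈ 551 J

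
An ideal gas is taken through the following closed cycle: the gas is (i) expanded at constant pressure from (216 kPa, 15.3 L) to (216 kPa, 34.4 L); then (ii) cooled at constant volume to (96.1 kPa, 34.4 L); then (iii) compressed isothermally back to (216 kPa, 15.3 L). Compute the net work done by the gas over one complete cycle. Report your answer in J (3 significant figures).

Leg (i): W = PΔV = (216)(34.4 − 15.3) = 4126 J.
Leg (ii): W = 0.
Leg (iii): W = PᵢVᵢ ln(V_f/Vᵢ) = (3306) ln(15.3/34.4) = -2678 J.
W_net = 4126 − 2678 = 1447 J.

W_net ≈ 1450 J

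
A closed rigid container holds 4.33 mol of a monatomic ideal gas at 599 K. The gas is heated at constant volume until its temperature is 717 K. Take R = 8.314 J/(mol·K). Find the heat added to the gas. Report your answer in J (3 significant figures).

Q ≈ 6370 J

Constant volume ⇒ W = 0, so Q = ΔU = nCᵥΔT with Cᵥ = 3R/2 = 12.47 J/(mol·K).
ΔU = (4.33)(12.47)(717 − 599) = 6372 J.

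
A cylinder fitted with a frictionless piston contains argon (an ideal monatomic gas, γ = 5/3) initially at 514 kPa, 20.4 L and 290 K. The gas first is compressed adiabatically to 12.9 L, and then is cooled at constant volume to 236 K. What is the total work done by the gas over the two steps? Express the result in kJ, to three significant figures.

Step 1 (adiabatic): W = (P₁V₁ − P₂V₂)/(γ−1) = (10486 − 14233)/0.667 = -5621 J.
Step 2 (isochoric): W = 0 (constant volume).
W_total = -5621 + 0 = -5621 J.

W_total ≈ -5.62 kJ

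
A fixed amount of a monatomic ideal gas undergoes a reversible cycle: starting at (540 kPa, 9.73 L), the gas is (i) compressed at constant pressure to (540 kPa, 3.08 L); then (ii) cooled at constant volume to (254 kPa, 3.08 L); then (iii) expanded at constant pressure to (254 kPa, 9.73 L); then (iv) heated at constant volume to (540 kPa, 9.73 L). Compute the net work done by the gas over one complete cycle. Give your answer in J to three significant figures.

W_net ≈ -1900 J

Constant-volume legs do no work.
W(i) = (540)(3.08 − 9.73) = -3591 J; W(iii) = (254)(9.73 − 3.08) = 1689 J.
W_net = -3591 + 1689 = -1902 J (the counter-clockwise enclosed area).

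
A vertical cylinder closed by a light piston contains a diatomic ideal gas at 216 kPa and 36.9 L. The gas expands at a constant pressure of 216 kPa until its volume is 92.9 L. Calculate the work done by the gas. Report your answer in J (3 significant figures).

W ≈ 12100 J

Isobaric: W = P ΔV.
W = (216 kPa)(92.9 − 36.9 L) = (216)(56) = 12096 J.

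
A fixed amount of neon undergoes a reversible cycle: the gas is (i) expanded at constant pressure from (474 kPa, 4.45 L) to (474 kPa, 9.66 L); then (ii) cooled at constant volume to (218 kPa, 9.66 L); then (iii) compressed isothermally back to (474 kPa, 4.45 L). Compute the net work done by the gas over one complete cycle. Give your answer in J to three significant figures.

Leg (i): W = PΔV = (474)(9.66 − 4.45) = 2470 J.
Leg (ii): W = 0.
Leg (iii): W = PᵢVᵢ ln(V_f/Vᵢ) = (2106) ln(4.45/9.66) = -1632 J.
W_net = 2470 − 1632 = 837.3 J.

W_net ≈ 837 J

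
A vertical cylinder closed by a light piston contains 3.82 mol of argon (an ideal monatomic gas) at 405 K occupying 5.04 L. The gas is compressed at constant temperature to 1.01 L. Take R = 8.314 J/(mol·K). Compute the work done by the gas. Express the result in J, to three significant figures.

W ≈ -20700 J

Isothermal: W = nRT ln(V₂/V₁).
W = (3.82)(8.314)(405) × ln(1.01/5.04)
  = 12863 × -1.607
W_by_gas = -20676 J.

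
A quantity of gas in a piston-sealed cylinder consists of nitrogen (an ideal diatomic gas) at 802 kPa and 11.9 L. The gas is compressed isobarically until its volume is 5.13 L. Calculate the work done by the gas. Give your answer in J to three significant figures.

W ≈ -5430 J

Isobaric: W = P ΔV.
W = (802 kPa)(5.13 − 11.9 L) = (802)(-6.77) = -5430 J.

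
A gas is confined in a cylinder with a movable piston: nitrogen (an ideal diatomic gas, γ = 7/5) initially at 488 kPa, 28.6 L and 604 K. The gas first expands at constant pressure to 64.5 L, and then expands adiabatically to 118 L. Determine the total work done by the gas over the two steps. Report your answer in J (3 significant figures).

W_total ≈ 34400 J

Step 1 (isobaric): W = PΔV = (488 kPa)(64.5 − 28.6 L) = 17519 J.
After step 1: P = 488 kPa, V = 64.5 L, T = 1362 K.
Step 2 (adiabatic): W = (P₁V₁ − P₂V₂)/(γ−1) = (31476 − 24720)/0.4 = 16890 J.
W_total = 17519 + 16890 = 34409 J.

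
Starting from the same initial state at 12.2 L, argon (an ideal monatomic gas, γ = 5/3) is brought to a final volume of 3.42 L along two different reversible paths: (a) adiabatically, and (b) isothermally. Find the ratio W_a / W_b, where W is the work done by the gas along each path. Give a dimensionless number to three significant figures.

Path (a) adiabatic: W = P₁V₁(1 − (V₁/V₂)^(γ−1))/(γ−1) → W_a/(P₁V₁) = -2.002.
Path (b) isothermal: W = P₁V₁ ln(V₂/V₁) → W_b/(P₁V₁) = -1.272.
W_a / W_b = -2.002 / -1.272 = 1.574.

W_a / W_b ≈ 1.57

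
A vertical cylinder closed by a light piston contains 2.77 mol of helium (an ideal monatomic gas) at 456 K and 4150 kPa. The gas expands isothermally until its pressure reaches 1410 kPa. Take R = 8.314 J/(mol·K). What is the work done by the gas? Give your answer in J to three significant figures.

Isothermal process: W = nRT ln(V₂/V₁) = nRT ln(P₁/P₂).
W = (2.77)(8.314)(456) × ln(4150/1410)
  = 10502 × ln(2.943) = 10502 × 1.08
W_by_gas = 11337 J.

W ≈ 11300 J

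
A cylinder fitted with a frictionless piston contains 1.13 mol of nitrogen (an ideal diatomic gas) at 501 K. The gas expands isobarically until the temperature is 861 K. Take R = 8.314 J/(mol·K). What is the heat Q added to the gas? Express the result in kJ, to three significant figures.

Isobaric: W = nRΔT = (1.13)(8.314)(360) = 3382 J.
ΔU = nCᵥΔT with Cᵥ = 5R/2: ΔU = (1.13)(20.79)(360) = 8455 J.
Q = ΔU + W = 8455 + 3382 = 11837 J.

Q ≈ 11.8 kJ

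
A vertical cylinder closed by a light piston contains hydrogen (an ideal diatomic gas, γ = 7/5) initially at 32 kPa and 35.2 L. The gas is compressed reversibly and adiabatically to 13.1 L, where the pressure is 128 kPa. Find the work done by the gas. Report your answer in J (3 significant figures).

W ≈ -1380 J

Adiabatic: W = (P₁V₁ − P₂V₂)/(γ − 1) with γ = 7/5.
P₁V₁ = 1126 J, P₂V₂ = 1677 J.
W = (1126 − 1677) / 0.4 = -1376 J.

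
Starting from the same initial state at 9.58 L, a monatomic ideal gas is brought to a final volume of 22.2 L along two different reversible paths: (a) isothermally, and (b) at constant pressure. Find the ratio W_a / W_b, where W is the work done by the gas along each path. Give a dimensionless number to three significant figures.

W_a / W_b ≈ 0.638

Path (a) isothermal: W = P₁V₁ ln(V₂/V₁) → W_a/(P₁V₁) = 0.8404.
Path (b) isobaric: W = P₁(V₂ − V₁) → W_b/(P₁V₁) = 1.317.
W_a / W_b = 0.8404 / 1.317 = 0.638.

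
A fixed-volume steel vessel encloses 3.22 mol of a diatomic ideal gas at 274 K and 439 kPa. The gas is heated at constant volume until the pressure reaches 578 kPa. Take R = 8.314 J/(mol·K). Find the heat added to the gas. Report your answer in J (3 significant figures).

Constant volume ⇒ W = 0, so Q = ΔU = nCᵥΔT with Cᵥ = 5R/2 = 20.79 J/(mol·K).
At constant V, T₂/T₁ = P₂/P₁ ⇒ ΔT = T₁(P₂/P₁ − 1) = 274·(578/439 − 1) = 86.76 K.
ΔU = (3.22)(20.79)(86.76) = 5806 J.

Q ≈ 5810 J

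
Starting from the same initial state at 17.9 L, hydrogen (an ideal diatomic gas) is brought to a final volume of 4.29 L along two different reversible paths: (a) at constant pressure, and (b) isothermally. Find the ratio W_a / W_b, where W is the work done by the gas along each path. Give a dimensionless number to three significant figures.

Path (a) isobaric: W = P₁(V₂ − V₁) → W_a/(P₁V₁) = -0.7603.
Path (b) isothermal: W = P₁V₁ ln(V₂/V₁) → W_b/(P₁V₁) = -1.429.
W_a / W_b = -0.7603 / -1.429 = 0.5323.

W_a / W_b ≈ 0.532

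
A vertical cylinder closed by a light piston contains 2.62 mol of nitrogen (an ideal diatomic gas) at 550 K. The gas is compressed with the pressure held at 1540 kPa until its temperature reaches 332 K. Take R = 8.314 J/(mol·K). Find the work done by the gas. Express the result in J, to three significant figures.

Isobaric: W = P ΔV = nR ΔT.
W = (2.62)(8.314)(332 − 550) = -4749 J.

W ≈ -4750 J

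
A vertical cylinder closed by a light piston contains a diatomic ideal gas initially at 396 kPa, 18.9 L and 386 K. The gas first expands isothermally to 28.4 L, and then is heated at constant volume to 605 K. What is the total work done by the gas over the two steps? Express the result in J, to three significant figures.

W_total ≈ 3050 J

Step 1 (isothermal): W = P₁V₁ ln(V₂/V₁) = (7484) ln(28.4/18.9) = 3048 J.
Step 2 (isochoric): W = 0 (constant volume).
W_total = 3048 + 0 = 3048 J.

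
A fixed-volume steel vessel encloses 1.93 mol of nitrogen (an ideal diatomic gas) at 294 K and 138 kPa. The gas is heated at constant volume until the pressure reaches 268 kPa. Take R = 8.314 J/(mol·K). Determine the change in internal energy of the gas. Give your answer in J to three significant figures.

Constant volume ⇒ W = 0, so Q = ΔU = nCᵥΔT with Cᵥ = 5R/2 = 20.79 J/(mol·K).
At constant V, T₂/T₁ = P₂/P₁ ⇒ ΔT = T₁(P₂/P₁ − 1) = 294·(268/138 − 1) = 277 K.
ΔU = (1.93)(20.79)(277) = 11110 J.

ΔU ≈ 11100 J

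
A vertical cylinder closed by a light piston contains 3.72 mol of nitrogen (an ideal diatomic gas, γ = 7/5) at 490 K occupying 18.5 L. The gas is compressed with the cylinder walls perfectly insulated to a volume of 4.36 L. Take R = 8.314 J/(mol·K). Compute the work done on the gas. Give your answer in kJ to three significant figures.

Adiabatic: TV^(γ−1) = const with γ = 7/5.
T₂ = T₁ (V₁/V₂)^(γ−1) = 490 × (18.5/4.36)^0.4 = 490 × 1.783 = 873.5 K.
W_by = nCᵥ(T₁ − T₂) = (3.72)(20.79)(490 − 873.5) = -29653 J.
Work on gas = −W_by = 29653 J.

W ≈ 29.7 kJ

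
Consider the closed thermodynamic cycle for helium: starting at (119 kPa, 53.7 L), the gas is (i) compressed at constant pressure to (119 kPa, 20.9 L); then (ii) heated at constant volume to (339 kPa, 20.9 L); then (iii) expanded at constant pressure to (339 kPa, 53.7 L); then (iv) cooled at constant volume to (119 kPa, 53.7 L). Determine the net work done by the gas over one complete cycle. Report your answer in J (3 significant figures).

W_net ≈ 7220 J

Constant-volume legs do no work.
W(i) = (119)(20.9 − 53.7) = -3903 J; W(iii) = (339)(53.7 − 20.9) = 11119 J.
W_net = -3903 + 11119 = 7216 J (the clockwise enclosed area).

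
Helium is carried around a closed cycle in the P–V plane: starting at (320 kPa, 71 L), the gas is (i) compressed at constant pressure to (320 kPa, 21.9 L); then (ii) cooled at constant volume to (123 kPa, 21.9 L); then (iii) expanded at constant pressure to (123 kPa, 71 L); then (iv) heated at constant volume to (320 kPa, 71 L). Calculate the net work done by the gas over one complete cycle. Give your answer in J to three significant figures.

Constant-volume legs do no work.
W(i) = (320)(21.9 − 71) = -15712 J; W(iii) = (123)(71 − 21.9) = 6039 J.
W_net = -15712 + 6039 = -9673 J (the counter-clockwise enclosed area).

W_net ≈ -9670 J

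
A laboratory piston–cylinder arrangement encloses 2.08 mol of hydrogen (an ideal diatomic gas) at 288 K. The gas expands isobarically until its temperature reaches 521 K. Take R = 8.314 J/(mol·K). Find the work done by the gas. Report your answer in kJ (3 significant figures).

Isobaric: W = P ΔV = nR ΔT.
W = (2.08)(8.314)(521 − 288) = 4029 J.

W ≈ 4.03 kJ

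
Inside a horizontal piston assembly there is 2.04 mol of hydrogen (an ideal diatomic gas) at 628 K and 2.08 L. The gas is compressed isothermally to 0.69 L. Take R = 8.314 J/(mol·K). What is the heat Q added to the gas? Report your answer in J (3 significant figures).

Isothermal ⇒ ΔU = 0, so Q = W = nRT ln(V₂/V₁).
Q = (2.04)(8.314)(628) ln(0.69/2.08) = 10651 × -1.103 = -11753 J.

Q ≈ -11800 J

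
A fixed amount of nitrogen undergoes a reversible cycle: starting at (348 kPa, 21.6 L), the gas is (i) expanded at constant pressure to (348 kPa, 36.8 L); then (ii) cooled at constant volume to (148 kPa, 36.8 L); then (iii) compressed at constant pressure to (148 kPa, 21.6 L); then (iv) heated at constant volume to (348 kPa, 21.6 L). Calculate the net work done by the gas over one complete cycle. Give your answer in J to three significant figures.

Constant-volume legs do no work.
W(i) = (348)(36.8 − 21.6) = 5290 J; W(iii) = (148)(21.6 − 36.8) = -2250 J.
W_net = 5290 − 2250 = 3040 J (the clockwise enclosed area).

W_net ≈ 3040 J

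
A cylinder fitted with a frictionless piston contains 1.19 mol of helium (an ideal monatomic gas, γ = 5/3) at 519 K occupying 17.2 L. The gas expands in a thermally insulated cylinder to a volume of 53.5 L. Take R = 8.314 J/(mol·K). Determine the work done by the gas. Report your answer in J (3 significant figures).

Adiabatic: TV^(γ−1) = const with γ = 5/3.
T₂ = T₁ (V₁/V₂)^(γ−1) = 519 × (17.2/53.5)^0.667 = 519 × 0.4693 = 243.6 K.
W_by = nCᵥ(T₁ − T₂) = (1.19)(12.47)(519 − 243.6) = 4088 J.

W ≈ 4090 J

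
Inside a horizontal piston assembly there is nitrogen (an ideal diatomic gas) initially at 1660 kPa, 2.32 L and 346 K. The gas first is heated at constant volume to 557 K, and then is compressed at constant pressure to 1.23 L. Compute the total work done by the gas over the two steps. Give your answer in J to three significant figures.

W_total ≈ -2910 J

Step 1 (isochoric): W = 0 (constant volume).
After step 1: P = 2672 kPa (V unchanged).
Step 2 (isobaric): W = PΔV = (2672 kPa)(1.23 − 2.32 L) = -2913 J.
W_total = 0 − 2913 = -2913 J.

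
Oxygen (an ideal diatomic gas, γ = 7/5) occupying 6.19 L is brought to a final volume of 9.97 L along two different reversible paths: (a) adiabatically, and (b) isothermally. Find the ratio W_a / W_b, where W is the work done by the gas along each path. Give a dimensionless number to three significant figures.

Path (a) adiabatic: W = P₁V₁(1 − (V₁/V₂)^(γ−1))/(γ−1) → W_a/(P₁V₁) = 0.434.
Path (b) isothermal: W = P₁V₁ ln(V₂/V₁) → W_b/(P₁V₁) = 0.4766.
W_a / W_b = 0.434 / 0.4766 = 0.9105.

W_a / W_b ≈ 0.910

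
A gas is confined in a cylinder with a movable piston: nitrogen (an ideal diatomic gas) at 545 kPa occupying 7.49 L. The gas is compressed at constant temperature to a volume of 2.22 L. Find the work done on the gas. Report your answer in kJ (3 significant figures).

W ≈ 4.96 kJ

Isothermal: W = nRT ln(V₂/V₁) = P₁V₁ ln(V₂/V₁).
P₁V₁ = (545 kPa)(7.49 L) = 4082 J.
W = 4082 × ln(2.22/7.49) = 4082 × -1.216
W_by_gas = -4964 J; work on gas = −W_by = 4964 J.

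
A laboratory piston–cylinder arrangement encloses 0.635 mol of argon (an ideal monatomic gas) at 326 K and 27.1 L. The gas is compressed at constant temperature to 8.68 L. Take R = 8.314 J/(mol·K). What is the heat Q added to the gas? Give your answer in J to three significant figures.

Q ≈ -1960 J

Isothermal ⇒ ΔU = 0, so Q = W = nRT ln(V₂/V₁).
Q = (0.635)(8.314)(326) ln(8.68/27.1) = 1721 × -1.139 = -1959 J.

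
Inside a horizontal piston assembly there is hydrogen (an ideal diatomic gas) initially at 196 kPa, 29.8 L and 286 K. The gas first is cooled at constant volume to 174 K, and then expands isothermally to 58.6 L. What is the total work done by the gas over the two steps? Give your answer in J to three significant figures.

Step 1 (isochoric): W = 0 (constant volume).
After step 1: P = 119.2 kPa (V unchanged).
Step 2 (isothermal): W = P₁V₁ ln(V₂/V₁) = (3553) ln(58.6/29.8) = 2403 J.
W_total = 0 + 2403 = 2403 J.

W_total ≈ 2400 J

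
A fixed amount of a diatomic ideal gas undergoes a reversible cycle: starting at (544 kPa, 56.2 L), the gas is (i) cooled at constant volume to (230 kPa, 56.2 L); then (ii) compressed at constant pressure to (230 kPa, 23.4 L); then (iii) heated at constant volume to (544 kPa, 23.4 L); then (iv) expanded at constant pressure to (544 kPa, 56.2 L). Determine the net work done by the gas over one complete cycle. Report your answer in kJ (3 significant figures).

W_net ≈ 10.3 kJ

Constant-volume legs do no work.
W(ii) = (230)(23.4 − 56.2) = -7544 J; W(iv) = (544)(56.2 − 23.4) = 17843 J.
W_net = -7544 + 17843 = 10299 J (the clockwise enclosed area).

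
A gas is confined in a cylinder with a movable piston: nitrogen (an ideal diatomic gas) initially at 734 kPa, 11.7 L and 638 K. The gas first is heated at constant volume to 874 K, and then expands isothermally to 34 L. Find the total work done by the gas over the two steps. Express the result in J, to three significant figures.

W_total ≈ 12600 J

Step 1 (isochoric): W = 0 (constant volume).
After step 1: P = 1006 kPa (V unchanged).
Step 2 (isothermal): W = P₁V₁ ln(V₂/V₁) = (11764) ln(34/11.7) = 12550 J.
W_total = 0 + 12550 = 12550 J.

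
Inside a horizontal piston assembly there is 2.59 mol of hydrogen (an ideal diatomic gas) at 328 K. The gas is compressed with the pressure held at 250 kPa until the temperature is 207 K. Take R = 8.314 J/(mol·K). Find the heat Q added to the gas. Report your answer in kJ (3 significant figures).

Isobaric: W = nRΔT = (2.59)(8.314)(-121) = -2606 J.
ΔU = nCᵥΔT with Cᵥ = 5R/2: ΔU = (2.59)(20.79)(-121) = -6514 J.
Q = ΔU + W = -6514 − 2606 = -9119 J.

Q ≈ -9.12 kJ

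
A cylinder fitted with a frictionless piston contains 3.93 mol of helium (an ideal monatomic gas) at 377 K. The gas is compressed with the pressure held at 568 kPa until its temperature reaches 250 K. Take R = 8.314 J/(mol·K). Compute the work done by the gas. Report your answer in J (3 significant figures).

W ≈ -4150 J

Isobaric: W = P ΔV = nR ΔT.
W = (3.93)(8.314)(250 − 377) = -4150 J.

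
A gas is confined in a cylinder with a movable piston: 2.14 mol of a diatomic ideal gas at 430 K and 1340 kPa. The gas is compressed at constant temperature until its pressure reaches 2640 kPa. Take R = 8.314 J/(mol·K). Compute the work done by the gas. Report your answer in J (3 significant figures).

W ≈ -5190 J

Isothermal process: W = nRT ln(V₂/V₁) = nRT ln(P₁/P₂).
W = (2.14)(8.314)(430) × ln(1340/2640)
  = 7651 × ln(0.5076) = 7651 × -0.6781
W_by_gas = -5188 J.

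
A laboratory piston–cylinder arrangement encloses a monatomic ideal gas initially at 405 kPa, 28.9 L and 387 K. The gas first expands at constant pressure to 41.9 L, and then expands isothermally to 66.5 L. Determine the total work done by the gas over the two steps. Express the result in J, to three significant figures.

W_total ≈ 13100 J

Step 1 (isobaric): W = PΔV = (405 kPa)(41.9 − 28.9 L) = 5265 J.
After step 1: P = 405 kPa, V = 41.9 L, T = 561.1 K.
Step 2 (isothermal): W = P₁V₁ ln(V₂/V₁) = (16970) ln(66.5/41.9) = 7838 J.
W_total = 5265 + 7838 = 13103 J.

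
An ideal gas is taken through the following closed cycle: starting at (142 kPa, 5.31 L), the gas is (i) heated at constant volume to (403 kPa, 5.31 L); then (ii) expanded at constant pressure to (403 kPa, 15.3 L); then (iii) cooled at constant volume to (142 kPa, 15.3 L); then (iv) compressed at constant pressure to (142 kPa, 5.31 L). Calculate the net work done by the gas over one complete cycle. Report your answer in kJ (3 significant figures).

Constant-volume legs do no work.
W(ii) = (403)(15.3 − 5.31) = 4026 J; W(iv) = (142)(5.31 − 15.3) = -1419 J.
W_net = 4026 − 1419 = 2607 J (the clockwise enclosed area).

W_net ≈ 2.61 kJ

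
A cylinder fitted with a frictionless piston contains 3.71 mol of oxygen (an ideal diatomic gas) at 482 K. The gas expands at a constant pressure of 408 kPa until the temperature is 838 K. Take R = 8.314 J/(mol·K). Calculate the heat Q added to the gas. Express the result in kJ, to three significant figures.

Q ≈ 38.4 kJ

Isobaric: W = nRΔT = (3.71)(8.314)(356) = 10981 J.
ΔU = nCᵥΔT with Cᵥ = 5R/2: ΔU = (3.71)(20.79)(356) = 27452 J.
Q = ΔU + W = 27452 + 10981 = 38433 J.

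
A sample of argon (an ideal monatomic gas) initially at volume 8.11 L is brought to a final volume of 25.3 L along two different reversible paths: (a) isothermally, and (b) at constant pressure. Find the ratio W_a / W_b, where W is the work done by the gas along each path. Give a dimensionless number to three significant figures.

W_a / W_b ≈ 0.537

Path (a) isothermal: W = P₁V₁ ln(V₂/V₁) → W_a/(P₁V₁) = 1.138.
Path (b) isobaric: W = P₁(V₂ − V₁) → W_b/(P₁V₁) = 2.12.
W_a / W_b = 1.138 / 2.12 = 0.5368.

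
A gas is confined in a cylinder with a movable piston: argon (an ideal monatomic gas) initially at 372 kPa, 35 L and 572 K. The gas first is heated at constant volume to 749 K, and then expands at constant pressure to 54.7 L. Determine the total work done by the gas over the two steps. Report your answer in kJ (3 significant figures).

Step 1 (isochoric): W = 0 (constant volume).
After step 1: P = 487.1 kPa (V unchanged).
Step 2 (isobaric): W = PΔV = (487.1 kPa)(54.7 − 35 L) = 9596 J.
W_total = 0 + 9596 = 9596 J.

W_total ≈ 9.60 kJ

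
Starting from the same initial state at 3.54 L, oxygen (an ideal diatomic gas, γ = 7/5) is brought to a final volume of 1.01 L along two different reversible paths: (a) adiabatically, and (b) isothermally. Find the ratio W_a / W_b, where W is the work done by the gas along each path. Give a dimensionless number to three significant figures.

W_a / W_b ≈ 1.30

Path (a) adiabatic: W = P₁V₁(1 − (V₁/V₂)^(γ−1))/(γ−1) → W_a/(P₁V₁) = -1.629.
Path (b) isothermal: W = P₁V₁ ln(V₂/V₁) → W_b/(P₁V₁) = -1.254.
W_a / W_b = -1.629 / -1.254 = 1.299.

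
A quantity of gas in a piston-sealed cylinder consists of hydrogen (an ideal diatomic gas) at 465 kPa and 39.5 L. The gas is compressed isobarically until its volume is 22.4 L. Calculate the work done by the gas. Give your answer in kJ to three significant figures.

W ≈ -7.95 kJ

Isobaric: W = P ΔV.
W = (465 kPa)(22.4 − 39.5 L) = (465)(-17.1) = -7952 J.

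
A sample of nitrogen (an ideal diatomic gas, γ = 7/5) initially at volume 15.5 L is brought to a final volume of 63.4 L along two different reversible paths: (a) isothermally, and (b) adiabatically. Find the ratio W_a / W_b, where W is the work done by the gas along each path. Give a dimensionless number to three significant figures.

W_a / W_b ≈ 1.31

Path (a) isothermal: W = P₁V₁ ln(V₂/V₁) → W_a/(P₁V₁) = 1.409.
Path (b) adiabatic: W = P₁V₁(1 − (V₁/V₂)^(γ−1))/(γ−1) → W_b/(P₁V₁) = 1.077.
W_a / W_b = 1.409 / 1.077 = 1.308.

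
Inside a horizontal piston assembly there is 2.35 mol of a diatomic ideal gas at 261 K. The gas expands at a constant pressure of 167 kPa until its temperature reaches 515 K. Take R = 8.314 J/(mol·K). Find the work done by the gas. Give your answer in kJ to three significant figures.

Isobaric: W = P ΔV = nR ΔT.
W = (2.35)(8.314)(515 − 261) = 4963 J.

W ≈ 4.96 kJ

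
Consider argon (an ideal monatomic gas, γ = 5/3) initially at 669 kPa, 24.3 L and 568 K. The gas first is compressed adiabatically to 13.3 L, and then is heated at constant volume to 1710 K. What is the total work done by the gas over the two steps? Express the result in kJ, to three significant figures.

W_total ≈ -12.1 kJ

Step 1 (adiabatic): W = (P₁V₁ − P₂V₂)/(γ−1) = (16257 − 24296)/0.667 = -12059 J.
Step 2 (isochoric): W = 0 (constant volume).
W_total = -12059 + 0 = -12059 J.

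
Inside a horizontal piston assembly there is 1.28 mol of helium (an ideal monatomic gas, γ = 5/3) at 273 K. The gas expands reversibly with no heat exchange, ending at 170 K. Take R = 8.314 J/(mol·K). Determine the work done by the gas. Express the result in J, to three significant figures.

W ≈ 1640 J

Adiabatic ⇒ Q = 0, so W_by = −ΔU = nCᵥ(T₁ − T₂).
Cᵥ = 3R/2 = 12.47 J/(mol·K).
W = (1.28)(12.47)(273 − 170) = 1644 J.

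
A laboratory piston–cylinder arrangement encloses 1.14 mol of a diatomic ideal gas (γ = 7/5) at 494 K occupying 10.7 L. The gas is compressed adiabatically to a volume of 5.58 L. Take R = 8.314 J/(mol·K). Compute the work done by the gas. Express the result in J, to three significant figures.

W ≈ -3480 J

Adiabatic: TV^(γ−1) = const with γ = 7/5.
T₂ = T₁ (V₁/V₂)^(γ−1) = 494 × (10.7/5.58)^0.4 = 494 × 1.297 = 641 K.
W_by = nCᵥ(T₁ − T₂) = (1.14)(20.79)(494 − 641) = -3482 J.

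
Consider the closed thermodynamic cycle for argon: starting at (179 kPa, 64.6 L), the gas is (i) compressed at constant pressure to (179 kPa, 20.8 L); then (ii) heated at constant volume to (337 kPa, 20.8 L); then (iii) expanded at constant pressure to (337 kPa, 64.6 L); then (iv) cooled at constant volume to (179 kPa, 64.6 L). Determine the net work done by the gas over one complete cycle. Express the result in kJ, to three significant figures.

W_net ≈ 6.92 kJ

Constant-volume legs do no work.
W(i) = (179)(20.8 − 64.6) = -7840 J; W(iii) = (337)(64.6 − 20.8) = 14761 J.
W_net = -7840 + 14761 = 6920 J (the clockwise enclosed area).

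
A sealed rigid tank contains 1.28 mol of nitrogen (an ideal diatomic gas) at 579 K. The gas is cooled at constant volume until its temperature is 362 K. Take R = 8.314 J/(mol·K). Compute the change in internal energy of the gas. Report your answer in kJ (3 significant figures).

ΔU ≈ -5.77 kJ

Constant volume ⇒ W = 0, so Q = ΔU = nCᵥΔT with Cᵥ = 5R/2 = 20.79 J/(mol·K).
ΔU = (1.28)(20.79)(362 − 579) = -5773 J.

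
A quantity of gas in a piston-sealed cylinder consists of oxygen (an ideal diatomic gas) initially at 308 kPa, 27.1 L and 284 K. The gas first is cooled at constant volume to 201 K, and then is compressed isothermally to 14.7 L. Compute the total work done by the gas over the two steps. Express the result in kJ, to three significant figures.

W_total ≈ -3.61 kJ

Step 1 (isochoric): W = 0 (constant volume).
After step 1: P = 218 kPa (V unchanged).
Step 2 (isothermal): W = P₁V₁ ln(V₂/V₁) = (5907) ln(14.7/27.1) = -3613 J.
W_total = 0 − 3613 = -3613 J.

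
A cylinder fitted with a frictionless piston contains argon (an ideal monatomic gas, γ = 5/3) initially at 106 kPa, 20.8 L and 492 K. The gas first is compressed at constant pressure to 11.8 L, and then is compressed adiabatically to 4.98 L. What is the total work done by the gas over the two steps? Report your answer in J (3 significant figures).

Step 1 (isobaric): W = PΔV = (106 kPa)(11.8 − 20.8 L) = -954 J.
After step 1: P = 106 kPa, V = 11.8 L, T = 279.1 K.
Step 2 (adiabatic): W = (P₁V₁ − P₂V₂)/(γ−1) = (1251 − 2223)/0.667 = -1458 J.
W_total = -954 − 1458 = -2412 J.

W_total ≈ -2410 J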